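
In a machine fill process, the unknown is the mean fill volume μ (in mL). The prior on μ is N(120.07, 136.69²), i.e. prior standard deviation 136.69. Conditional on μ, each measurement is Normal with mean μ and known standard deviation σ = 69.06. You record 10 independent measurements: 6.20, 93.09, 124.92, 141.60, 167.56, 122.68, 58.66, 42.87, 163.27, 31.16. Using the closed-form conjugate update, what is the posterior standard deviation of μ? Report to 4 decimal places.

21.5652

For Normal data with known variance σ², a Normal(μ₀, σ₀²) prior on μ is conjugate. Posterior precision = 1/σ₀² + n/σ²; posterior mean is the precision-weighted average of μ₀ and x̄.
σ₀² = 136.69² = 18684.1561, σ² = 69.06² = 4769.2836; σ² + n·σ₀² = 4769.2836 + 10·18684.1561 = 191610.8446.
Posterior precision = 1/σ₀² + n/σ² = 1/18684.1561 + 10/4769.2836 = (σ² + n·σ₀²)/(σ₀²σ²) = 191610.8446/(18684.1561·4769.2836); posterior variance σₙ² = σ₀²σ²/(σ² + n·σ₀²) = 18684.1561·4769.2836/191610.8446 = 465.057390.
Posterior SD = √σₙ² = √(18684.1561·4769.2836/191610.8446) = 21.5652.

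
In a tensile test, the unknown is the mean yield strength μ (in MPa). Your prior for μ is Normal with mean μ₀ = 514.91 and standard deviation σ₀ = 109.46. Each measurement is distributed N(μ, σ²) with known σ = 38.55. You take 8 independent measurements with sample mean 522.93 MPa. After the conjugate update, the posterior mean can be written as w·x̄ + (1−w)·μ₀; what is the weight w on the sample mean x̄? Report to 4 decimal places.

0.9847

For Normal data with known variance σ², a Normal(μ₀, σ₀²) prior on μ is conjugate. Posterior precision = 1/σ₀² + n/σ²; posterior mean is the precision-weighted average of μ₀ and x̄.
σ₀² = 109.46² = 11981.4916, σ² = 38.55² = 1486.1025. Prior precision 1/σ₀² = 1/11981.4916; data precision n/σ² = 8/1486.1025.
w = (n/σ²)/(1/σ₀² + n/σ²) = n·σ₀²/(σ² + n·σ₀²) = 8·11981.4916/(1486.1025 + 8·11981.4916) = 95851.9328/97338.0353 = 0.9847.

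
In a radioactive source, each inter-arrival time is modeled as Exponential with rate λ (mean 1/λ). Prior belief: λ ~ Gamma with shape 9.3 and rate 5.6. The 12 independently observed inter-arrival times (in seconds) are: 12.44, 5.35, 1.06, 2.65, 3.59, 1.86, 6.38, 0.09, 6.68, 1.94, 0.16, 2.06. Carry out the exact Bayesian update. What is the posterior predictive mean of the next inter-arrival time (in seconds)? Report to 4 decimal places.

2.4562

With a Gamma(shape α, rate β) prior on the exponential rate λ, the posterior after n observations with total T = Σxᵢ is Gamma(α+n, β+T).
Sum of observations T = 44.26 seconds; n = 12.
Posterior: Gamma(9.3+12, 5.6+44.26) = Gamma(21.3, 49.86).
The predictive distribution for the next observation is Lomax; its mean is β/(α−1) = 49.86/20.3 = 2.4562.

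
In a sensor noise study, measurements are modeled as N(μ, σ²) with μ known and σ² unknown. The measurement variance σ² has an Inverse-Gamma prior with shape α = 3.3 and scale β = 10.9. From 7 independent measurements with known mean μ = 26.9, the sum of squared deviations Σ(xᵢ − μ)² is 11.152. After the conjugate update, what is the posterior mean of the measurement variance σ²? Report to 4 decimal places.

With known mean μ and an Inverse-Gamma(α, β) prior on σ², the Normal likelihood is conjugate: posterior is Inv-Gamma(α + n/2, β + Σ(xᵢ−μ)²/2).
Posterior: Inv-Gamma(3.3 + 7/2, 10.9 + 11.152/2) = Inv-Gamma(6.80, 16.4760).
E[σ²|data] = β/(α−1) = 16.4760/5.80 = 2.8407.

2.8407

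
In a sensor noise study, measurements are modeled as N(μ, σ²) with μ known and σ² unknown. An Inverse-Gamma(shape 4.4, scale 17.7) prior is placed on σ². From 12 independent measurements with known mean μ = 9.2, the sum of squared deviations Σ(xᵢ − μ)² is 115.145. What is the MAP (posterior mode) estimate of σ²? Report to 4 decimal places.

6.6029

With known mean μ and an Inverse-Gamma(α, β) prior on σ², the Normal likelihood is conjugate: posterior is Inv-Gamma(α + n/2, β + Σ(xᵢ−μ)²/2).
Posterior: Inv-Gamma(4.4 + 12/2, 17.7 + 115.145/2) = Inv-Gamma(10.40, 75.2725).
Mode = β/(α+1) = 75.2725/11.40 = 6.6029.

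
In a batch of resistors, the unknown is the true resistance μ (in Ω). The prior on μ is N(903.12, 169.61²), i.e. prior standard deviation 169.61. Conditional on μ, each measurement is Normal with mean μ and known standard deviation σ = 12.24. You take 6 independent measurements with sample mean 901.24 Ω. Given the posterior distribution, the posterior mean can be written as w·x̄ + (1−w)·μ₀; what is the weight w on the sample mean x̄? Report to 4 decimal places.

0.9991

For Normal data with known variance σ², a Normal(μ₀, σ₀²) prior on μ is conjugate. Posterior precision = 1/σ₀² + n/σ²; posterior mean is the precision-weighted average of μ₀ and x̄.
σ₀² = 169.61² = 28767.5521, σ² = 12.24² = 149.8176. Prior precision 1/σ₀² = 1/28767.5521; data precision n/σ² = 6/149.8176.
w = (n/σ²)/(1/σ₀² + n/σ²) = n·σ₀²/(σ² + n·σ₀²) = 6·28767.5521/(149.8176 + 6·28767.5521) = 172605.3126/172755.1302 = 0.9991.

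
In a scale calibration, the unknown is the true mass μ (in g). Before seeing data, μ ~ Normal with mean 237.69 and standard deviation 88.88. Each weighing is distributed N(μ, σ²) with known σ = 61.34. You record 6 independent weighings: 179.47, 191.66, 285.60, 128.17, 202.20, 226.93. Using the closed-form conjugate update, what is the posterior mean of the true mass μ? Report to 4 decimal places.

204.9383

For Normal data with known variance σ², a Normal(μ₀, σ₀²) prior on μ is conjugate. Posterior precision = 1/σ₀² + n/σ²; posterior mean is the precision-weighted average of μ₀ and x̄.
Σxᵢ = 179.47 + 191.66 + 285.60 + 128.17 + 202.20 + 226.93 = 1214.03, so n·x̄ = 1214.03.
σ₀² = 88.88² = 7899.6544, σ² = 61.34² = 3762.5956; σ² + n·σ₀² = 3762.5956 + 6·7899.6544 = 51160.522.
Posterior mean = (μ₀/σ₀² + n·x̄/σ²)/(1/σ₀² + n/σ²) = (σ²·μ₀ + σ₀²·n·x̄)/(σ² + n·σ₀²) = (3762.5956·237.69 + 7899.6544·1214.03)/51160.522 = 10484748.779396/51160.522 = 204.9383.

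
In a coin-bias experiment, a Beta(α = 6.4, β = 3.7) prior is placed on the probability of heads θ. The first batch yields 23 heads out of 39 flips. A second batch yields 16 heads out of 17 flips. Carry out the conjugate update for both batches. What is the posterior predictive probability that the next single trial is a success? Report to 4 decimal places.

The Beta prior is conjugate to a Binomial/Bernoulli likelihood; the update adds successes to α and failures to β.
After batch 1: Beta(6.4+23, 3.7+16) = Beta(29.4, 19.7).
After batch 2: Beta(29.4+16, 19.7+1) = Beta(45.4, 20.7).
For a single future Bernoulli trial, P(success | data) = α/(α+β) = 0.6868.

0.6868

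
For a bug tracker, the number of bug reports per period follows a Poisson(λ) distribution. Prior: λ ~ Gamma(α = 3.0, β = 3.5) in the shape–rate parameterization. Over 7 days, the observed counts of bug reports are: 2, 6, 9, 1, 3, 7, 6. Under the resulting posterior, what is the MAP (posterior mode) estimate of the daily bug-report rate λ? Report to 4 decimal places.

3.4286

With a Gamma(shape α, rate β) prior, the Poisson likelihood is conjugate: the posterior is Gamma(α + ΣXᵢ, β + n).
Sum of counts S = 34 over n = 7 days.
Posterior: Gamma(α+S, β+n) = Gamma(3.0+34, 3.5+7) = Gamma(37.0, 10.5).
Mode of Gamma(α,β) for α≥1 is (α−1)/β = 36.0/10.5 = 3.4286.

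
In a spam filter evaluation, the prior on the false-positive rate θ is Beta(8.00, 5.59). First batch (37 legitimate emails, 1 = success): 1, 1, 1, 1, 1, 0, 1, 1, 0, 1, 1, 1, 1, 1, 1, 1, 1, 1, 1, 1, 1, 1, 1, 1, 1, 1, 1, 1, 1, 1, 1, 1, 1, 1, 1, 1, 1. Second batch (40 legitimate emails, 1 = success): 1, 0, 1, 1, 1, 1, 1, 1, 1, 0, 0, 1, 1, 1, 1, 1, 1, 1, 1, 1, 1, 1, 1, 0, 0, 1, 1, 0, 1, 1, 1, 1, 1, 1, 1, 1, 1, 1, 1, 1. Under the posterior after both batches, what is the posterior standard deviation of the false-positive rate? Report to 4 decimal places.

The Beta prior is conjugate to a Binomial/Bernoulli likelihood; the update adds successes to α and failures to β.
After batch 1: Beta(8.00+35, 5.59+2) = Beta(43.00, 7.59).
After batch 2: Beta(43.00+34, 7.59+6) = Beta(77.00, 13.59).
Var = αβ/((α+β)²(α+β+1)) = 77.00·13.59/(90.59²·91.59) = 0.00139220; SD = √0.00139220 = 0.0373.

0.0373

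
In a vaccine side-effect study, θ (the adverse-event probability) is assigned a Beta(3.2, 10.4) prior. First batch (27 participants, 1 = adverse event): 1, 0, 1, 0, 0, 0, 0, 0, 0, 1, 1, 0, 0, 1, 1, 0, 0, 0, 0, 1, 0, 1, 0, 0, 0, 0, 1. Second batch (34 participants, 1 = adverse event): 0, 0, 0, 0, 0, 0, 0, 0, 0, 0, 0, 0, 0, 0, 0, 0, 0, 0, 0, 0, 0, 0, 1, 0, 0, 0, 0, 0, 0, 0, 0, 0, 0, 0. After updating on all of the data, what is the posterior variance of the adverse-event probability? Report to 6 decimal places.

0.001926

The Beta prior is conjugate to a Binomial/Bernoulli likelihood; the update adds successes to α and failures to β.
After batch 1: Beta(3.2+9, 10.4+18) = Beta(12.2, 28.4).
After batch 2: Beta(12.2+1, 28.4+33) = Beta(13.2, 61.4).
Var = αβ/((α+β)²(α+β+1)) = 13.2·61.4/(74.6²·75.6) = 0.001926.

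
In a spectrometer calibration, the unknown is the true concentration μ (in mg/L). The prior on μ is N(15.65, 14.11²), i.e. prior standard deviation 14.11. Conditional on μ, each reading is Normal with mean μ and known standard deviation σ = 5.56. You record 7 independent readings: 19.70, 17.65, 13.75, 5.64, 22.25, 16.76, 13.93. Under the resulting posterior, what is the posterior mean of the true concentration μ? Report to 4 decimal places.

For Normal data with known variance σ², a Normal(μ₀, σ₀²) prior on μ is conjugate. Posterior precision = 1/σ₀² + n/σ²; posterior mean is the precision-weighted average of μ₀ and x̄.
Σxᵢ = 19.70 + 17.65 + 13.75 + 5.64 + 22.25 + 16.76 + 13.93 = 109.68, so n·x̄ = 109.68.
σ₀² = 14.11² = 199.0921, σ² = 5.56² = 30.9136; σ² + n·σ₀² = 30.9136 + 7·199.0921 = 1424.5583.
Posterior mean = (μ₀/σ₀² + n·x̄/σ²)/(1/σ₀² + n/σ²) = (σ²·μ₀ + σ₀²·n·x̄)/(σ² + n·σ₀²) = (30.9136·15.65 + 199.0921·109.68)/1424.5583 = 22320.219368/1424.5583 = 15.6682.

15.6682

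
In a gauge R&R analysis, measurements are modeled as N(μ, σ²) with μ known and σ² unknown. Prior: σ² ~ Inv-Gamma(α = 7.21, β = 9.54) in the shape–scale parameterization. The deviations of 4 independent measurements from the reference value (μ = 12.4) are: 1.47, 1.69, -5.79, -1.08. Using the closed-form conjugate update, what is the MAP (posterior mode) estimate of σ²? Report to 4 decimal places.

2.8789

With known mean μ and an Inverse-Gamma(α, β) prior on σ², the Normal likelihood is conjugate: posterior is Inv-Gamma(α + n/2, β + Σ(xᵢ−μ)²/2).
Σ(xᵢ−μ)² = (1.47)² + (1.69)² + (-5.79)² + (-1.08)² = 39.7075.
Posterior: Inv-Gamma(7.21 + 4/2, 9.54 + 39.7075/2) = Inv-Gamma(9.21, 29.39375).
Mode = β/(α+1) = 29.39375/10.21 = 2.8789.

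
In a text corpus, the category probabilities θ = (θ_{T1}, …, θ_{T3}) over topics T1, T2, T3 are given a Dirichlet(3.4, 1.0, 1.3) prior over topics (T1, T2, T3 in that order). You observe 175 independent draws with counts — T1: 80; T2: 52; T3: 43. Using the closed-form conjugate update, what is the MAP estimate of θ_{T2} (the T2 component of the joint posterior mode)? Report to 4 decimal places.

0.2926

The Dirichlet prior is conjugate to the Multinomial likelihood: each posterior αⱼ = prior αⱼ + observed count nⱼ.
Posterior concentration: (83.4, 53.0, 44.3), total = 180.7.
Joint mode component: (α_{T2}−1)/(Σα−K) = 52.0/177.7 = 0.2926.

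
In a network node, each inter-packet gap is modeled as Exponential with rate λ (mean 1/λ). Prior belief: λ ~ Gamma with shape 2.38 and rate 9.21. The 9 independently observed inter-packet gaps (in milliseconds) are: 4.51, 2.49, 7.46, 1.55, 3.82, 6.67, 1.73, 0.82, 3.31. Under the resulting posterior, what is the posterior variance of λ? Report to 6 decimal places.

0.006585

With a Gamma(shape α, rate β) prior on the exponential rate λ, the posterior after n observations with total T = Σxᵢ is Gamma(α+n, β+T).
Sum of observations T = 32.36 milliseconds; n = 9.
Posterior: Gamma(2.38+9, 9.21+32.36) = Gamma(11.38, 41.57).
Var = α/β² = 0.006585.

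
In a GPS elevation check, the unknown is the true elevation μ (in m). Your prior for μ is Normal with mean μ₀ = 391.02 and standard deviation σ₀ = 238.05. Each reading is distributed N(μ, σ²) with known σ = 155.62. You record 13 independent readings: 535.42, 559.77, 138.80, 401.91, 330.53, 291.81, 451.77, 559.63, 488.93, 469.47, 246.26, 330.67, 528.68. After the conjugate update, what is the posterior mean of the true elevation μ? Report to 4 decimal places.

For Normal data with known variance σ², a Normal(μ₀, σ₀²) prior on μ is conjugate. Posterior precision = 1/σ₀² + n/σ²; posterior mean is the precision-weighted average of μ₀ and x̄.
Σxᵢ = 535.42 + 559.77 + 138.80 + 401.91 + 330.53 + 291.81 + 451.77 + 559.63 + 488.93 + 469.47 + 246.26 + 330.67 + 528.68 = 5333.65, so n·x̄ = 5333.65.
σ₀² = 238.05² = 56667.8025, σ² = 155.62² = 24217.5844; σ² + n·σ₀² = 24217.5844 + 13·56667.8025 = 760899.0169.
Posterior mean = (μ₀/σ₀² + n·x̄/σ²)/(1/σ₀² + n/σ²) = (σ²·μ₀ + σ₀²·n·x̄)/(σ² + n·σ₀²) = (24217.5844·391.02 + 56667.8025·5333.65)/760899.0169 = 311715784.656213/760899.0169 = 409.6677.

409.6677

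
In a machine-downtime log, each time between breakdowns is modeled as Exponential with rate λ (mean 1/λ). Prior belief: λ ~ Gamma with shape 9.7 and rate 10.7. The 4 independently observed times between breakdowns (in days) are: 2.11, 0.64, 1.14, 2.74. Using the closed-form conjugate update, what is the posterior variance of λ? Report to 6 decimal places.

With a Gamma(shape α, rate β) prior on the exponential rate λ, the posterior after n observations with total T = Σxᵢ is Gamma(α+n, β+T).
Sum of observations T = 6.63 days; n = 4.
Posterior: Gamma(9.7+4, 10.7+6.63) = Gamma(13.7, 17.33).
Var = α/β² = 0.045617.

0.045617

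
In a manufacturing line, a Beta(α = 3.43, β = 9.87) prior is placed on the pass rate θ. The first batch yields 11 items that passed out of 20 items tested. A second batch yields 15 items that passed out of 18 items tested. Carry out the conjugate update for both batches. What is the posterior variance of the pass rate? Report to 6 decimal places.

0.004676

The Beta prior is conjugate to a Binomial/Bernoulli likelihood; the update adds successes to α and failures to β.
After batch 1: Beta(3.43+11, 9.87+9) = Beta(14.43, 18.87).
After batch 2: Beta(14.43+15, 18.87+3) = Beta(29.43, 21.87).
Var = αβ/((α+β)²(α+β+1)) = 29.43·21.87/(51.30²·52.30) = 0.004676.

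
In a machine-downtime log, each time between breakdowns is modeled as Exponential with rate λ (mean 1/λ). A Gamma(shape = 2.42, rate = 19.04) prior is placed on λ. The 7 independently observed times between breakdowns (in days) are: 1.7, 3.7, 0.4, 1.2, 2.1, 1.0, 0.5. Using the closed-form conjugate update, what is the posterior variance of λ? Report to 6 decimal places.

With a Gamma(shape α, rate β) prior on the exponential rate λ, the posterior after n observations with total T = Σxᵢ is Gamma(α+n, β+T).
Sum of observations T = 10.6 days; n = 7.
Posterior: Gamma(2.42+7, 19.04+10.6) = Gamma(9.42, 29.64).
Var = α/β² = 0.010722.

0.010722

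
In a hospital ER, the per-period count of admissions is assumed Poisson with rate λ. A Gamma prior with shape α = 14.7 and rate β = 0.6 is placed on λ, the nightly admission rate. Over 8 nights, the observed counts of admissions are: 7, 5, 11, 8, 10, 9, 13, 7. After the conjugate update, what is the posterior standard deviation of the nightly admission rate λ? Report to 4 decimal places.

With a Gamma(shape α, rate β) prior, the Poisson likelihood is conjugate: the posterior is Gamma(α + ΣXᵢ, β + n).
Sum of counts S = 70 over n = 8 nights.
Posterior: Gamma(α+S, β+n) = Gamma(14.7+70, 0.6+8) = Gamma(84.7, 8.6).
SD = √α/β = √84.7/8.6 = 1.0701.

1.0701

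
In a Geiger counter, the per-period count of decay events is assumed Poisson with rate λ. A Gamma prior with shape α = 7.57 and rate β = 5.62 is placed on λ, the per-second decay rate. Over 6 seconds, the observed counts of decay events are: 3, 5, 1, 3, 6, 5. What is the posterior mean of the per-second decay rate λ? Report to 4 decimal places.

2.6308

With a Gamma(shape α, rate β) prior, the Poisson likelihood is conjugate: the posterior is Gamma(α + ΣXᵢ, β + n).
Sum of counts S = 23 over n = 6 seconds.
Posterior: Gamma(α+S, β+n) = Gamma(7.57+23, 5.62+6) = Gamma(30.57, 11.62).
Posterior mean = α/β = 30.57/11.62 = 2.6308.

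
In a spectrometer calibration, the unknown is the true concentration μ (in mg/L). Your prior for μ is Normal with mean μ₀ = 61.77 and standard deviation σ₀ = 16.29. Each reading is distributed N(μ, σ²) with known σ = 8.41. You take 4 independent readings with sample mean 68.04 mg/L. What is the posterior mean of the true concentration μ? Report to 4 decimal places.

67.6483

For Normal data with known variance σ², a Normal(μ₀, σ₀²) prior on μ is conjugate. Posterior precision = 1/σ₀² + n/σ²; posterior mean is the precision-weighted average of μ₀ and x̄.
n·x̄ = 4·68.04 = 272.16.
σ₀² = 16.29² = 265.3641, σ² = 8.41² = 70.7281; σ² + n·σ₀² = 70.7281 + 4·265.3641 = 1132.1845.
Posterior mean = (μ₀/σ₀² + n·x̄/σ²)/(1/σ₀² + n/σ²) = (σ²·μ₀ + σ₀²·n·x̄)/(σ² + n·σ₀²) = (70.7281·61.77 + 265.3641·272.16)/1132.1845 = 76590.368193/1132.1845 = 67.6483.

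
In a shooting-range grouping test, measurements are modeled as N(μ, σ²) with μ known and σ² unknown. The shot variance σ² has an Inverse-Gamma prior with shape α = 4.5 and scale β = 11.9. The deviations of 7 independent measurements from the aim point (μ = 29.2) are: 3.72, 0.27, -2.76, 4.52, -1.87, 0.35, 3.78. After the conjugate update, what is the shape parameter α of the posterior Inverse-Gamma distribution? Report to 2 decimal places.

With known mean μ and an Inverse-Gamma(α, β) prior on σ², the Normal likelihood is conjugate: posterior is Inv-Gamma(α + n/2, β + Σ(xᵢ−μ)²/2).
Σ(xᵢ−μ)² = (3.72)² + (0.27)² + (-2.76)² + (4.52)² + (-1.87)² + (0.35)² + (3.78)² = 59.8671.
Posterior: Inv-Gamma(4.5 + 7/2, 11.9 + 59.8671/2) = Inv-Gamma(8.00, 41.83355).
Posterior α = 8.00.

8.00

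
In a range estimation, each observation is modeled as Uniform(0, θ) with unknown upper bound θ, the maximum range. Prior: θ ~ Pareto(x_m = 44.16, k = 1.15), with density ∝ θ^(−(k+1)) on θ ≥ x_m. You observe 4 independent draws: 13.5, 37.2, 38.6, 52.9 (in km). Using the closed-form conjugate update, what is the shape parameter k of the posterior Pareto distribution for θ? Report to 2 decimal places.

A Pareto(scale x_m, shape k) prior on the upper bound θ of Uniform(0, θ) is conjugate: posterior is Pareto(max(x_m, max xᵢ), k + n).
Sample maximum = 52.9; prior scale x_m = 44.16 → posterior scale = max = 52.90.
Posterior shape = 1.15 + 4 = 5.15.
Posterior shape k = 5.15.

5.15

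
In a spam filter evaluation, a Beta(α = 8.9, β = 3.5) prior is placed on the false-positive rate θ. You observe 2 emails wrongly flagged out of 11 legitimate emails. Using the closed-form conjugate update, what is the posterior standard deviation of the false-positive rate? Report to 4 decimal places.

0.1010

The Beta prior is conjugate to a Binomial/Bernoulli likelihood; the update adds successes to α and failures to β.
Posterior: Beta(α+k, β+n−k) = Beta(8.9+2, 3.5+9) = Beta(10.9, 12.5).
Var = αβ/((α+β)²(α+β+1)) = 10.9·12.5/(23.4²·24.4) = 0.01019800; SD = √0.01019800 = 0.1010.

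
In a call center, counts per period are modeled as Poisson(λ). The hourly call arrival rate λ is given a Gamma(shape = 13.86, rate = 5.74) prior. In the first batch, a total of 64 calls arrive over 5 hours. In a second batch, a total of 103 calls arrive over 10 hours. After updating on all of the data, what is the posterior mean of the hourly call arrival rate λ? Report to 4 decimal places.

With a Gamma(shape α, rate β) prior, the Poisson likelihood is conjugate: the posterior is Gamma(α + ΣXᵢ, β + n).
After batch 1: Gamma(α+S, β+n) = Gamma(13.86+64, 5.74+5) = Gamma(77.86, 10.74).
After batch 2: Gamma(α+S, β+n) = Gamma(77.86+103, 10.74+10) = Gamma(180.86, 20.74).
Posterior mean = α/β = 180.86/20.74 = 8.7203.

8.7203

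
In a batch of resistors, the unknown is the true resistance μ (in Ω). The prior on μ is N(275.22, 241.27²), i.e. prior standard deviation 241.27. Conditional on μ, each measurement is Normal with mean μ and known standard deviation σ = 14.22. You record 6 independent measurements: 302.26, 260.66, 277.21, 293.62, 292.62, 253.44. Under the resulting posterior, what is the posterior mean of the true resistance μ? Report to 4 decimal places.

279.9656

For Normal data with known variance σ², a Normal(μ₀, σ₀²) prior on μ is conjugate. Posterior precision = 1/σ₀² + n/σ²; posterior mean is the precision-weighted average of μ₀ and x̄.
Σxᵢ = 302.26 + 260.66 + 277.21 + 293.62 + 292.62 + 253.44 = 1679.81, so n·x̄ = 1679.81.
σ₀² = 241.27² = 58211.2129, σ² = 14.22² = 202.2084; σ² + n·σ₀² = 202.2084 + 6·58211.2129 = 349469.4858.
Posterior mean = (μ₀/σ₀² + n·x̄/σ²)/(1/σ₀² + n/σ²) = (σ²·μ₀ + σ₀²·n·x̄)/(σ² + n·σ₀²) = (202.2084·275.22 + 58211.2129·1679.81)/349469.4858 = 97839429.337397/349469.4858 = 279.9656.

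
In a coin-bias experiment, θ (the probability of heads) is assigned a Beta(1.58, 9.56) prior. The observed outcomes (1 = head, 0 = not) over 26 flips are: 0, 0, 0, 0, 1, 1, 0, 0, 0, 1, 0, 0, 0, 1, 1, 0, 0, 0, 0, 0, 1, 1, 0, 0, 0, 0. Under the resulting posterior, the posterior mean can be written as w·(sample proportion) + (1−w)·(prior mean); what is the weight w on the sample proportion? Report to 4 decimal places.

0.7001

The Beta prior is conjugate to a Binomial/Bernoulli likelihood; the update adds successes to α and failures to β.
Posterior mean = (α₀+k)/(α₀+β₀+n) = [n/(α₀+β₀+n)]·(k/n) + [(α₀+β₀)/(α₀+β₀+n)]·α₀/(α₀+β₀), so only n and the prior enter the weight.
The weight on the data is w = n/(α₀+β₀+n) = 26/(1.58+9.56+26) = 26/37.14 = 0.7001.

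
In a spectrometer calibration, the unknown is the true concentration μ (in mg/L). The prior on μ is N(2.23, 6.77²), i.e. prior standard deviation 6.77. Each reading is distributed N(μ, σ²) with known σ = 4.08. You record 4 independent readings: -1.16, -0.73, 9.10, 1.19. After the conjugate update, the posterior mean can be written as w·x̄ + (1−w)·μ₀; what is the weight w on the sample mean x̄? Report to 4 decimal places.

For Normal data with known variance σ², a Normal(μ₀, σ₀²) prior on μ is conjugate. Posterior precision = 1/σ₀² + n/σ²; posterior mean is the precision-weighted average of μ₀ and x̄.
σ₀² = 6.77² = 45.8329, σ² = 4.08² = 16.6464. Prior precision 1/σ₀² = 1/45.8329; data precision n/σ² = 4/16.6464.
w = (n/σ²)/(1/σ₀² + n/σ²) = n·σ₀²/(σ² + n·σ₀²) = 4·45.8329/(16.6464 + 4·45.8329) = 183.3316/199.978 = 0.9168.

0.9168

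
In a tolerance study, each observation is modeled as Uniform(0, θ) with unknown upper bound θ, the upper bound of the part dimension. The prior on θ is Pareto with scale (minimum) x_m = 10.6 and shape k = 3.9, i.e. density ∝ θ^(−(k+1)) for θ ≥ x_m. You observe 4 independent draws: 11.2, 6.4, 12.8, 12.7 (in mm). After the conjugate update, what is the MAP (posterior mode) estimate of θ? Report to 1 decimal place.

A Pareto(scale x_m, shape k) prior on the upper bound θ of Uniform(0, θ) is conjugate: posterior is Pareto(max(x_m, max xᵢ), k + n).
Sample maximum = 12.8; prior scale x_m = 10.6 → posterior scale = max = 12.8.
Posterior shape = 3.9 + 4 = 7.9.
The Pareto density is decreasing on [x_m, ∞), so the mode is x_m = 12.8.

12.8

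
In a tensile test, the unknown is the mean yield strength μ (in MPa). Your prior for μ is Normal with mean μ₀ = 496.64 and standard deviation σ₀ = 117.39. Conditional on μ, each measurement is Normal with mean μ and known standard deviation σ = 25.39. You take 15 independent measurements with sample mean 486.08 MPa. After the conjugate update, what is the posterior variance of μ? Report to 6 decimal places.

For Normal data with known variance σ², a Normal(μ₀, σ₀²) prior on μ is conjugate. Posterior precision = 1/σ₀² + n/σ²; posterior mean is the precision-weighted average of μ₀ and x̄.
σ₀² = 117.39² = 13780.4121, σ² = 25.39² = 644.6521; σ² + n·σ₀² = 644.6521 + 15·13780.4121 = 207350.8336.
Posterior precision = 1/σ₀² + n/σ² = 1/13780.4121 + 15/644.6521 = (σ² + n·σ₀²)/(σ₀²σ²) = 207350.8336/(13780.4121·644.6521); posterior variance σₙ² = σ₀²σ²/(σ² + n·σ₀²) = 13780.4121·644.6521/207350.8336 = 42.843192.

42.843192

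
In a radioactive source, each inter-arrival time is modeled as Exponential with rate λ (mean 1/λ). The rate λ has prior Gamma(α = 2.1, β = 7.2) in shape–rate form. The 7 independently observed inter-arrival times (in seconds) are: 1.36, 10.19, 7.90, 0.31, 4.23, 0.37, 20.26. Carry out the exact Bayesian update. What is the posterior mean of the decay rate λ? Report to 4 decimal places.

With a Gamma(shape α, rate β) prior on the exponential rate λ, the posterior after n observations with total T = Σxᵢ is Gamma(α+n, β+T).
Sum of observations T = 44.62 seconds; n = 7.
Posterior: Gamma(2.1+7, 7.2+44.62) = Gamma(9.1, 51.82).
Posterior mean of λ = α/β = 9.1/51.82 = 0.1756.

0.1756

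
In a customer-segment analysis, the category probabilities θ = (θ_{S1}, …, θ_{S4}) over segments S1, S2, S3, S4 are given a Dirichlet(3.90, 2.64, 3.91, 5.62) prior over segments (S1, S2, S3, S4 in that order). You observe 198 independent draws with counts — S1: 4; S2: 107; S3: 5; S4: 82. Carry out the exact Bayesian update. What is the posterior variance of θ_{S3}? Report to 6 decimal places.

0.000185

The Dirichlet prior is conjugate to the Multinomial likelihood: each posterior αⱼ = prior αⱼ + observed count nⱼ.
Posterior concentration: (7.90, 109.64, 8.91, 87.62), total = 214.07.
Var[θ_j] = α_j(Σα−α_j)/((Σα)²(Σα+1)) = 8.91·205.16/(214.07²·215.07) = 0.000185.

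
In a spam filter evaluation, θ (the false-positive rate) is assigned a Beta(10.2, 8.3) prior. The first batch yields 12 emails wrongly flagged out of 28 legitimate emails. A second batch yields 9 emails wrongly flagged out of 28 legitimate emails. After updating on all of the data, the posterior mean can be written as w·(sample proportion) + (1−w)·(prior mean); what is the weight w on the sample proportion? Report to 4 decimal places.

0.7517

The Beta prior is conjugate to a Binomial/Bernoulli likelihood; the update adds successes to α and failures to β.
Total number of legitimate emails: n = 28 + 28 = 56.
Posterior mean = (α₀+k)/(α₀+β₀+n) = [n/(α₀+β₀+n)]·(k/n) + [(α₀+β₀)/(α₀+β₀+n)]·α₀/(α₀+β₀), so only n and the prior enter the weight.
The weight on the data is w = n/(α₀+β₀+n) = 56/(10.2+8.3+56) = 56/74.5 = 0.7517.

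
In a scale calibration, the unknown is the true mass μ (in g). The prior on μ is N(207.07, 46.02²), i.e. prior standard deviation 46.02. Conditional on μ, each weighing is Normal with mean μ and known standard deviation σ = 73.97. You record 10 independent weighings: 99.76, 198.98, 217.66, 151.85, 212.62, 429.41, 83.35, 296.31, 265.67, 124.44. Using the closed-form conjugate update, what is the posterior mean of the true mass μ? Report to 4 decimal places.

For Normal data with known variance σ², a Normal(μ₀, σ₀²) prior on μ is conjugate. Posterior precision = 1/σ₀² + n/σ²; posterior mean is the precision-weighted average of μ₀ and x̄.
Σxᵢ = 99.76 + 198.98 + 217.66 + 151.85 + 212.62 + 429.41 + 83.35 + 296.31 + 265.67 + 124.44 = 2080.05, so n·x̄ = 2080.05.
σ₀² = 46.02² = 2117.8404, σ² = 73.97² = 5471.5609; σ² + n·σ₀² = 5471.5609 + 10·2117.8404 = 26649.9649.
Posterior mean = (μ₀/σ₀² + n·x̄/σ²)/(1/σ₀² + n/σ²) = (σ²·μ₀ + σ₀²·n·x̄)/(σ² + n·σ₀²) = (5471.5609·207.07 + 2117.8404·2080.05)/26649.9649 = 5538210.039583/26649.9649 = 207.8130.

207.8130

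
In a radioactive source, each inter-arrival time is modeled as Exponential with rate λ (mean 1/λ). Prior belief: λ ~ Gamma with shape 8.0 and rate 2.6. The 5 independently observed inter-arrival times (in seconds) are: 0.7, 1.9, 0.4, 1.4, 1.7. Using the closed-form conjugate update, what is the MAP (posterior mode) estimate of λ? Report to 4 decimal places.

1.3793

With a Gamma(shape α, rate β) prior on the exponential rate λ, the posterior after n observations with total T = Σxᵢ is Gamma(α+n, β+T).
Sum of observations T = 6.1 seconds; n = 5.
Posterior: Gamma(8.0+5, 2.6+6.1) = Gamma(13.0, 8.7).
Mode = (α−1)/β = 1.3793.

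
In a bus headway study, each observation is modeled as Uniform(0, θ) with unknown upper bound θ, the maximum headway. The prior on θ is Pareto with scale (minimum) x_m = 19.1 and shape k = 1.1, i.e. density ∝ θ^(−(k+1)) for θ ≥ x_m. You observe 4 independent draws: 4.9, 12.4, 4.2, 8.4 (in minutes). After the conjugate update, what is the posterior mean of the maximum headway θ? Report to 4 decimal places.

23.7585

A Pareto(scale x_m, shape k) prior on the upper bound θ of Uniform(0, θ) is conjugate: posterior is Pareto(max(x_m, max xᵢ), k + n).
Sample maximum = 12.4; prior scale x_m = 19.1 → posterior scale = max = 19.1.
Posterior shape = 1.1 + 4 = 5.1.
E[θ|data] = k·x_m/(k−1) = 5.1·19.1/4.1 = 23.7585.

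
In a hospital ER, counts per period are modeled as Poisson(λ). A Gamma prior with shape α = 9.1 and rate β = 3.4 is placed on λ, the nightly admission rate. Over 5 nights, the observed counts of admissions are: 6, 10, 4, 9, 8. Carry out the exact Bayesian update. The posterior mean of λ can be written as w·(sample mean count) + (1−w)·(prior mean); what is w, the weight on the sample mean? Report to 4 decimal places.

With a Gamma(shape α, rate β) prior, the Poisson likelihood is conjugate: the posterior is Gamma(α + ΣXᵢ, β + n).
Posterior mean = (α₀+S)/(β₀+n) = [n/(β₀+n)]·(S/n) + [β₀/(β₀+n)]·(α₀/β₀), so only n and β₀ enter the weight.
Weight on data w = n/(β₀+n) = 5/(3.4+5) = 5/8.4 = 0.5952.

0.5952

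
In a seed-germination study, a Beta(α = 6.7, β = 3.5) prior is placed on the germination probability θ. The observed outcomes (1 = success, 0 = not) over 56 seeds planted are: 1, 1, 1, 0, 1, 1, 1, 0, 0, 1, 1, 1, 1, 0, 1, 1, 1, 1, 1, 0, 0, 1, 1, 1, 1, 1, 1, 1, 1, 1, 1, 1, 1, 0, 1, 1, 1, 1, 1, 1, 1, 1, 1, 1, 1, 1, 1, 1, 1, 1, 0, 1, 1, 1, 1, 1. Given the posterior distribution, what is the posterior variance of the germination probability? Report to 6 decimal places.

The Beta prior is conjugate to a Binomial/Bernoulli likelihood; the update adds successes to α and failures to β.
Posterior: Beta(α+k, β+n−k) = Beta(6.7+48, 3.5+8) = Beta(54.7, 11.5).
Var = αβ/((α+β)²(α+β+1)) = 54.7·11.5/(66.2²·67.2) = 0.002136.

0.002136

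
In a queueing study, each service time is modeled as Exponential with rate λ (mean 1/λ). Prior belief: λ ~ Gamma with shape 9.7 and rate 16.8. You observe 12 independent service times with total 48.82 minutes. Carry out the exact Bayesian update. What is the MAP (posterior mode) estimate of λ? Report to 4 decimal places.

0.3155

With a Gamma(shape α, rate β) prior on the exponential rate λ, the posterior after n observations with total T = Σxᵢ is Gamma(α+n, β+T).
Posterior: Gamma(9.7+12, 16.8+48.82) = Gamma(21.7, 65.62).
Mode = (α−1)/β = 0.3155.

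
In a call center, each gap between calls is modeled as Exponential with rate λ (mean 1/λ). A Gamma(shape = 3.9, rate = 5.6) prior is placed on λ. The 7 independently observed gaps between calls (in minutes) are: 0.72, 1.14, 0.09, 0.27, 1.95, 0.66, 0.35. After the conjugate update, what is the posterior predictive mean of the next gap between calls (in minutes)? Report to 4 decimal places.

1.0889

With a Gamma(shape α, rate β) prior on the exponential rate λ, the posterior after n observations with total T = Σxᵢ is Gamma(α+n, β+T).
Sum of observations T = 5.18 minutes; n = 7.
Posterior: Gamma(3.9+7, 5.6+5.18) = Gamma(10.9, 10.78).
The predictive distribution for the next observation is Lomax; its mean is β/(α−1) = 10.78/9.9 = 1.0889.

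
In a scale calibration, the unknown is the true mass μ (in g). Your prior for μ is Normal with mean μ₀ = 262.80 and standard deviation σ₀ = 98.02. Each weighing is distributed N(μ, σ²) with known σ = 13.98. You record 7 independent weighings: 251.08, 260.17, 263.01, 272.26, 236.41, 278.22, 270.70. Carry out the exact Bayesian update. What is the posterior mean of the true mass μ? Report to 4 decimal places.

261.6961

For Normal data with known variance σ², a Normal(μ₀, σ₀²) prior on μ is conjugate. Posterior precision = 1/σ₀² + n/σ²; posterior mean is the precision-weighted average of μ₀ and x̄.
Σxᵢ = 251.08 + 260.17 + 263.01 + 272.26 + 236.41 + 278.22 + 270.70 = 1831.85, so n·x̄ = 1831.85.
σ₀² = 98.02² = 9607.9204, σ² = 13.98² = 195.4404; σ² + n·σ₀² = 195.4404 + 7·9607.9204 = 67450.8832.
Posterior mean = (μ₀/σ₀² + n·x̄/σ²)/(1/σ₀² + n/σ²) = (σ²·μ₀ + σ₀²·n·x̄)/(σ² + n·σ₀²) = (195.4404·262.80 + 9607.9204·1831.85)/67450.8832 = 17651630.72186/67450.8832 = 261.6961.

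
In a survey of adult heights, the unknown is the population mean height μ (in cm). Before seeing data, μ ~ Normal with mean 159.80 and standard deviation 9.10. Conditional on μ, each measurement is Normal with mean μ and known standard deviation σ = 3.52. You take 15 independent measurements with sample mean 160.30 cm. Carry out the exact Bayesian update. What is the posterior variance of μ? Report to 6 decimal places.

0.817868

For Normal data with known variance σ², a Normal(μ₀, σ₀²) prior on μ is conjugate. Posterior precision = 1/σ₀² + n/σ²; posterior mean is the precision-weighted average of μ₀ and x̄.
σ₀² = 9.10² = 82.81, σ² = 3.52² = 12.3904; σ² + n·σ₀² = 12.3904 + 15·82.81 = 1254.5404.
Posterior precision = 1/σ₀² + n/σ² = 1/82.81 + 15/12.3904 = (σ² + n·σ₀²)/(σ₀²σ²) = 1254.5404/(82.81·12.3904); posterior variance σₙ² = σ₀²σ²/(σ² + n·σ₀²) = 82.81·12.3904/1254.5404 = 0.817868.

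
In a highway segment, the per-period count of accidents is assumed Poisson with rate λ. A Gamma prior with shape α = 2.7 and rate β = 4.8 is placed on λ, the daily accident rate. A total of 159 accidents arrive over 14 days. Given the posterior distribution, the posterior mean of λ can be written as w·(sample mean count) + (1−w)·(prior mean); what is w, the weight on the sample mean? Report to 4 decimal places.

0.7447

With a Gamma(shape α, rate β) prior, the Poisson likelihood is conjugate: the posterior is Gamma(α + ΣXᵢ, β + n).
Posterior mean = (α₀+S)/(β₀+n) = [n/(β₀+n)]·(S/n) + [β₀/(β₀+n)]·(α₀/β₀), so only n and β₀ enter the weight.
Weight on data w = n/(β₀+n) = 14/(4.8+14) = 14/18.8 = 0.7447.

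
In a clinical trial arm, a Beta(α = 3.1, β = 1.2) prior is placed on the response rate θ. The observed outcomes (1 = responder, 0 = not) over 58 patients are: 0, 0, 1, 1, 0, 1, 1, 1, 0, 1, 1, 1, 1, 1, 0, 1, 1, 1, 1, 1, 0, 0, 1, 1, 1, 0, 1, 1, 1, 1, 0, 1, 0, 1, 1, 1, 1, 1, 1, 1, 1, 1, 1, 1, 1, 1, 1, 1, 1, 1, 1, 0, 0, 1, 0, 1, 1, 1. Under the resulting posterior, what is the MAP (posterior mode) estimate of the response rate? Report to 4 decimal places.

The Beta prior is conjugate to a Binomial/Bernoulli likelihood; the update adds successes to α and failures to β.
Posterior: Beta(α+k, β+n−k) = Beta(3.1+45, 1.2+13) = Beta(48.1, 14.2).
Mode of Beta(a,b) for a,b>1 is (a−1)/(a+b−2) = 47.1/60.3 = 0.7811.

0.7811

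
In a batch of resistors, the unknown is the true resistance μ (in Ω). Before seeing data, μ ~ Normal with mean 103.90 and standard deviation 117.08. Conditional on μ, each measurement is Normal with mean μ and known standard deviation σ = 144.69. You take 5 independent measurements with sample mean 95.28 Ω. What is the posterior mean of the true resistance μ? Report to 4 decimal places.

For Normal data with known variance σ², a Normal(μ₀, σ₀²) prior on μ is conjugate. Posterior precision = 1/σ₀² + n/σ²; posterior mean is the precision-weighted average of μ₀ and x̄.
n·x̄ = 5·95.28 = 476.4.
σ₀² = 117.08² = 13707.7264, σ² = 144.69² = 20935.1961; σ² + n·σ₀² = 20935.1961 + 5·13707.7264 = 89473.8281.
Posterior mean = (μ₀/σ₀² + n·x̄/σ²)/(1/σ₀² + n/σ²) = (σ²·μ₀ + σ₀²·n·x̄)/(σ² + n·σ₀²) = (20935.1961·103.90 + 13707.7264·476.4)/89473.8281 = 8705527.73175/89473.8281 = 97.2969.

97.2969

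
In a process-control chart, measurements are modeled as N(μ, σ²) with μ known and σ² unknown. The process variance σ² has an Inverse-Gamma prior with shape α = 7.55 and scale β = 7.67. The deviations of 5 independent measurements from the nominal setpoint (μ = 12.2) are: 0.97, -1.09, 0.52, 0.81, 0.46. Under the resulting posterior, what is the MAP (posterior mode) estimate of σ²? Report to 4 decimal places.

With known mean μ and an Inverse-Gamma(α, β) prior on σ², the Normal likelihood is conjugate: posterior is Inv-Gamma(α + n/2, β + Σ(xᵢ−μ)²/2).
Σ(xᵢ−μ)² = (0.97)² + (-1.09)² + (0.52)² + (0.81)² + (0.46)² = 3.2671.
Posterior: Inv-Gamma(7.55 + 5/2, 7.67 + 3.2671/2) = Inv-Gamma(10.05, 9.30355).
Mode = β/(α+1) = 9.30355/11.05 = 0.8420.

0.8420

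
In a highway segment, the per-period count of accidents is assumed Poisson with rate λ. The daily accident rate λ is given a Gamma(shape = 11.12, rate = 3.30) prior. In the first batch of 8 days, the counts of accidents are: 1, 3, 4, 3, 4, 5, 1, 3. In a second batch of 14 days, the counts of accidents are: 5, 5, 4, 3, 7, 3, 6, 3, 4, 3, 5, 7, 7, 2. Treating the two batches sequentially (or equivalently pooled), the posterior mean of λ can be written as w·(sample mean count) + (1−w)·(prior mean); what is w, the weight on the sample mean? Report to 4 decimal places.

0.8696

With a Gamma(shape α, rate β) prior, the Poisson likelihood is conjugate: the posterior is Gamma(α + ΣXᵢ, β + n).
Total number of days: n = 8 + 14 = 22.
Posterior mean = (α₀+S)/(β₀+n) = [n/(β₀+n)]·(S/n) + [β₀/(β₀+n)]·(α₀/β₀), so only n and β₀ enter the weight.
Weight on data w = n/(β₀+n) = 22/(3.30+22) = 22/25.30 = 0.8696.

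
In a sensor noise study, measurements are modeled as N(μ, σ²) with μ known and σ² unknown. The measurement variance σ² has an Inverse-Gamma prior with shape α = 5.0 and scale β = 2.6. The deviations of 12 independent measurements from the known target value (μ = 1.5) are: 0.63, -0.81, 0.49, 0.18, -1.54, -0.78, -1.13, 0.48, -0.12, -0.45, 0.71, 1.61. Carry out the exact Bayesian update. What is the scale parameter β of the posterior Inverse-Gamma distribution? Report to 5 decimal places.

7.16295

With known mean μ and an Inverse-Gamma(α, β) prior on σ², the Normal likelihood is conjugate: posterior is Inv-Gamma(α + n/2, β + Σ(xᵢ−μ)²/2).
Σ(xᵢ−μ)² = (0.63)² + (-0.81)² + (0.49)² + (0.18)² + (-1.54)² + (-0.78)² + (-1.13)² + (0.48)² + (-0.12)² + (-0.45)² + (0.71)² + (1.61)² = 9.1259.
Posterior: Inv-Gamma(5.0 + 12/2, 2.6 + 9.1259/2) = Inv-Gamma(11.00, 7.16295).
Posterior β = 7.16295.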